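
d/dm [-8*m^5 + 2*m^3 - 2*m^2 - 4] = 2*m*(-20*m^3 + 3*m - 2)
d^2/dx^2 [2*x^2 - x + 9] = 4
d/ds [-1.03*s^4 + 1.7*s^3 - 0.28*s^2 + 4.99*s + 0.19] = -4.12*s^3 + 5.1*s^2 - 0.56*s + 4.99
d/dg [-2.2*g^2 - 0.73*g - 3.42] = -4.4*g - 0.73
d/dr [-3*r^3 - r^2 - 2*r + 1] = -9*r^2 - 2*r - 2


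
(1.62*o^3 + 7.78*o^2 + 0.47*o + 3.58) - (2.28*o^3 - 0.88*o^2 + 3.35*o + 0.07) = -0.66*o^3 + 8.66*o^2 - 2.88*o + 3.51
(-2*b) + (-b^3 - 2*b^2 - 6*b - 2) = -b^3 - 2*b^2 - 8*b - 2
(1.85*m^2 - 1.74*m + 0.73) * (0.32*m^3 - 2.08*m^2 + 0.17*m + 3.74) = 0.592*m^5 - 4.4048*m^4 + 4.1673*m^3 + 5.1048*m^2 - 6.3835*m + 2.7302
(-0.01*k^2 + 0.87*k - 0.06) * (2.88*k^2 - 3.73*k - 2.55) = -0.0288*k^4 + 2.5429*k^3 - 3.3924*k^2 - 1.9947*k + 0.153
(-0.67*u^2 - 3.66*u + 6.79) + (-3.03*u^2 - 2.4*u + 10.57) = -3.7*u^2 - 6.06*u + 17.36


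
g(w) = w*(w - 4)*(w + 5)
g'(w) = w*(w - 4) + w*(w + 5) + (w - 4)*(w + 5)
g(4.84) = 40.01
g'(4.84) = 59.96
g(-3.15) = 41.67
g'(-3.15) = 3.47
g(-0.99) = 19.81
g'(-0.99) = -19.04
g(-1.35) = 26.36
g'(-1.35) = -17.23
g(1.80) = -26.93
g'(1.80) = -6.68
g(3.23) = -20.47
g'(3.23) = 17.76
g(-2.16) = 37.79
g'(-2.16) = -10.32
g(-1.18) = 23.35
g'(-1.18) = -18.18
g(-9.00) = -468.00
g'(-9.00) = 205.00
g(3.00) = -24.00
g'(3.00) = 13.00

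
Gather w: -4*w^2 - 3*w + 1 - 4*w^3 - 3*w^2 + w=-4*w^3 - 7*w^2 - 2*w + 1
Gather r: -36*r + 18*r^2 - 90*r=18*r^2 - 126*r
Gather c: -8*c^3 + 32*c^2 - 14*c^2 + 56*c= -8*c^3 + 18*c^2 + 56*c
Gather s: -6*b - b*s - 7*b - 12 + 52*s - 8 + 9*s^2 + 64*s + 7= -13*b + 9*s^2 + s*(116 - b) - 13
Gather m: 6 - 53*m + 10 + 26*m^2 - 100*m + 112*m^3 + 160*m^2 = 112*m^3 + 186*m^2 - 153*m + 16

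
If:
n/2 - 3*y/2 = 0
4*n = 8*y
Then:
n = 0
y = 0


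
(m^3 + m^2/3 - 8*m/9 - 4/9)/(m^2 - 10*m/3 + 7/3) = (9*m^2 + 12*m + 4)/(3*(3*m - 7))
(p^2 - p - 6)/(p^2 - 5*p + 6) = (p + 2)/(p - 2)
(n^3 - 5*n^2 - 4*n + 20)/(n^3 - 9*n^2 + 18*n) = (n^3 - 5*n^2 - 4*n + 20)/(n*(n^2 - 9*n + 18))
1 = 1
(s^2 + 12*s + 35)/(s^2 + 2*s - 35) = (s + 5)/(s - 5)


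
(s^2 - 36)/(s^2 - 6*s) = (s + 6)/s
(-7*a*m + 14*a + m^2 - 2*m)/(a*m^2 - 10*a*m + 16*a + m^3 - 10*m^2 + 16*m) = (-7*a + m)/(a*m - 8*a + m^2 - 8*m)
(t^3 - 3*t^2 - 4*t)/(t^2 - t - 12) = t*(t + 1)/(t + 3)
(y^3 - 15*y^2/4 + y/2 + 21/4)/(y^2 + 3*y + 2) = (4*y^2 - 19*y + 21)/(4*(y + 2))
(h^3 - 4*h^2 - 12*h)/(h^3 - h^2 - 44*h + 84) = h*(h + 2)/(h^2 + 5*h - 14)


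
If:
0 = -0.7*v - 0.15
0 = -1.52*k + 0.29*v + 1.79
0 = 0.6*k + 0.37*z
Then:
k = 1.14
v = -0.21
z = -1.84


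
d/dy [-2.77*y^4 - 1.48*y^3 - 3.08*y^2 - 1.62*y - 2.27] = -11.08*y^3 - 4.44*y^2 - 6.16*y - 1.62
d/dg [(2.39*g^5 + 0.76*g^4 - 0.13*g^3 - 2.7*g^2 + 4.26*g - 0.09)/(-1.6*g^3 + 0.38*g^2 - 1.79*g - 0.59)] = (-7.648*g^7 + 1.5086*g^6 - 16.5348*g^5 - 15.5011*g^4 + 12.3038*g^3 + 3.0123*g^2 + 3.2544*g - 2.6745)/(2.56*g^6 - 1.216*g^5 + 5.8724*g^4 + 0.5276*g^3 + 2.7557*g^2 + 2.1122*g + 0.3481)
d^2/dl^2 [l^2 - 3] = 2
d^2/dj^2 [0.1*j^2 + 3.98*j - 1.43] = 0.200000000000000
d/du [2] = 0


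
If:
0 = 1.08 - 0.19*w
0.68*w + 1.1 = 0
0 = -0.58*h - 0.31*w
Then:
No Solution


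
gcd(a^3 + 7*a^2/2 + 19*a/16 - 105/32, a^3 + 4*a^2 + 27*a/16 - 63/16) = a^2 + a - 21/16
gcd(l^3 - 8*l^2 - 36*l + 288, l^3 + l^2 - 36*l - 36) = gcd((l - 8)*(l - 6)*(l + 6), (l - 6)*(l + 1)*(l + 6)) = l^2 - 36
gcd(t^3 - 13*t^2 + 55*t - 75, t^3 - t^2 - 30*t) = 1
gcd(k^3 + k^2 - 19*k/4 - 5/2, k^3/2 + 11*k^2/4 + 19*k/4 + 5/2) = k + 5/2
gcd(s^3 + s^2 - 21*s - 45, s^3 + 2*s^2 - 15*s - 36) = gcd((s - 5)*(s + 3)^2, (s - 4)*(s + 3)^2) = s^2 + 6*s + 9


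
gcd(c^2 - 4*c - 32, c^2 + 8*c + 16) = c + 4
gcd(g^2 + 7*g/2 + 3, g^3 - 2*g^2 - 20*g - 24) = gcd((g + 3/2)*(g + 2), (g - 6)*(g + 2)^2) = g + 2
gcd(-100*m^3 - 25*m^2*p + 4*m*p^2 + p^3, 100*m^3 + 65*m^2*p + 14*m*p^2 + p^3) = 20*m^2 + 9*m*p + p^2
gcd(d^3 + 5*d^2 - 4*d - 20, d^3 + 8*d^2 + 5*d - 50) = d^2 + 3*d - 10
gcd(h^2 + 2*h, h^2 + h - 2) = h + 2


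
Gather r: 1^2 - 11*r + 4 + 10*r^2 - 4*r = 10*r^2 - 15*r + 5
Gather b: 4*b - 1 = 4*b - 1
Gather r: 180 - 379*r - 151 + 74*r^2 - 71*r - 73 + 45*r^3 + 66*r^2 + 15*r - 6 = 45*r^3 + 140*r^2 - 435*r - 50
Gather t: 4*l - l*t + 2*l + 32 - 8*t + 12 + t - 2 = 6*l + t*(-l - 7) + 42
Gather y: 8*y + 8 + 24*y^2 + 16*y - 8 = 24*y^2 + 24*y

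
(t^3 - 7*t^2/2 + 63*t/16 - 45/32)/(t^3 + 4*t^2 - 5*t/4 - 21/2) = (16*t^2 - 32*t + 15)/(8*(2*t^2 + 11*t + 14))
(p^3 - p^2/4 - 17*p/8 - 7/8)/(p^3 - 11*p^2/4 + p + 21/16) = 2*(p + 1)/(2*p - 3)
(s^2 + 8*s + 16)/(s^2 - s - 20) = (s + 4)/(s - 5)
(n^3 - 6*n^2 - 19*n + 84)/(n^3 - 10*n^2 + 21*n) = (n + 4)/n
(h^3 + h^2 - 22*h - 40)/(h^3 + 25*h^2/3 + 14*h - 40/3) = 3*(h^2 - 3*h - 10)/(3*h^2 + 13*h - 10)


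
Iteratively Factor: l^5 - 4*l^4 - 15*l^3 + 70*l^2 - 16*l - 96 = (l - 2)*(l^4 - 2*l^3 - 19*l^2 + 32*l + 48) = (l - 3)*(l - 2)*(l^3 + l^2 - 16*l - 16) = (l - 4)*(l - 3)*(l - 2)*(l^2 + 5*l + 4) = (l - 4)*(l - 3)*(l - 2)*(l + 4)*(l + 1)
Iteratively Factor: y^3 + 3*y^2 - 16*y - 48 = (y + 4)*(y^2 - y - 12) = (y + 3)*(y + 4)*(y - 4)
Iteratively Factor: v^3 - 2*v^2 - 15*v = (v)*(v^2 - 2*v - 15) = v*(v + 3)*(v - 5)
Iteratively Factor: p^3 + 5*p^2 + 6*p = (p + 2)*(p^2 + 3*p) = (p + 2)*(p + 3)*(p)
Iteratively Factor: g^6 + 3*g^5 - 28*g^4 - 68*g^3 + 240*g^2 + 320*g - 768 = (g - 4)*(g^5 + 7*g^4 - 68*g^2 - 32*g + 192) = (g - 4)*(g + 3)*(g^4 + 4*g^3 - 12*g^2 - 32*g + 64) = (g - 4)*(g - 2)*(g + 3)*(g^3 + 6*g^2 - 32) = (g - 4)*(g - 2)*(g + 3)*(g + 4)*(g^2 + 2*g - 8) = (g - 4)*(g - 2)*(g + 3)*(g + 4)^2*(g - 2)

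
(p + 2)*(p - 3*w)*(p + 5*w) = p^3 + 2*p^2*w + 2*p^2 - 15*p*w^2 + 4*p*w - 30*w^2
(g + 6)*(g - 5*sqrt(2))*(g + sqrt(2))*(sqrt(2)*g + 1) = sqrt(2)*g^4 - 7*g^3 + 6*sqrt(2)*g^3 - 42*g^2 - 14*sqrt(2)*g^2 - 84*sqrt(2)*g - 10*g - 60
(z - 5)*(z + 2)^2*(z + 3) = z^4 + 2*z^3 - 19*z^2 - 68*z - 60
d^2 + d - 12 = (d - 3)*(d + 4)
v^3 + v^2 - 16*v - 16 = (v - 4)*(v + 1)*(v + 4)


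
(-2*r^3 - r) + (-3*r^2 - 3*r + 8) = -2*r^3 - 3*r^2 - 4*r + 8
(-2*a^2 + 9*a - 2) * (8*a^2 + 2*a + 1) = -16*a^4 + 68*a^3 + 5*a - 2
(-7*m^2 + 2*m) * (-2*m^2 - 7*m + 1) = 14*m^4 + 45*m^3 - 21*m^2 + 2*m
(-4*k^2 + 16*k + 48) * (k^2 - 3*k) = -4*k^4 + 28*k^3 - 144*k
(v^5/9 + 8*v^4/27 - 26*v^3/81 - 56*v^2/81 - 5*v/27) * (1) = v^5/9 + 8*v^4/27 - 26*v^3/81 - 56*v^2/81 - 5*v/27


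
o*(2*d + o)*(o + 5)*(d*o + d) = 2*d^2*o^3 + 12*d^2*o^2 + 10*d^2*o + d*o^4 + 6*d*o^3 + 5*d*o^2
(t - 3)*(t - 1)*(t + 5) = t^3 + t^2 - 17*t + 15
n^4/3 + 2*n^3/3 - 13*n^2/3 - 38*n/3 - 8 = (n/3 + 1)*(n - 4)*(n + 1)*(n + 2)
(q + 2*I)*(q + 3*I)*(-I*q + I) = -I*q^3 + 5*q^2 + I*q^2 - 5*q + 6*I*q - 6*I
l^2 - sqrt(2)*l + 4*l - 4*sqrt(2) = (l + 4)*(l - sqrt(2))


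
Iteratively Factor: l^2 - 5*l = (l)*(l - 5)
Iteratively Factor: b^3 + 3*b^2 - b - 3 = (b - 1)*(b^2 + 4*b + 3) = (b - 1)*(b + 3)*(b + 1)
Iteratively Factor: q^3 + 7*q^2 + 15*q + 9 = (q + 3)*(q^2 + 4*q + 3) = (q + 1)*(q + 3)*(q + 3)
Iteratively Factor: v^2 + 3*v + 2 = (v + 1)*(v + 2)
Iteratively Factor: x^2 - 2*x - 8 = (x - 4)*(x + 2)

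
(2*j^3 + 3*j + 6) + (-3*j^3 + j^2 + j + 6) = -j^3 + j^2 + 4*j + 12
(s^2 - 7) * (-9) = 63 - 9*s^2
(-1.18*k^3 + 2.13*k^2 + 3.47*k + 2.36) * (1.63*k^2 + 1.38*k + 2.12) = -1.9234*k^5 + 1.8435*k^4 + 6.0939*k^3 + 13.151*k^2 + 10.6132*k + 5.0032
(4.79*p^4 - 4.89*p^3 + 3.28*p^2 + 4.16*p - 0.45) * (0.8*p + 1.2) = 3.832*p^5 + 1.836*p^4 - 3.244*p^3 + 7.264*p^2 + 4.632*p - 0.54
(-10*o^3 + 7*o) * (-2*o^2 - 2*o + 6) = 20*o^5 + 20*o^4 - 74*o^3 - 14*o^2 + 42*o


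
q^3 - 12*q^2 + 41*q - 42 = (q - 7)*(q - 3)*(q - 2)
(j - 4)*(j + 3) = j^2 - j - 12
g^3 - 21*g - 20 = (g - 5)*(g + 1)*(g + 4)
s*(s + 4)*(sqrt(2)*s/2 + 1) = sqrt(2)*s^3/2 + s^2 + 2*sqrt(2)*s^2 + 4*s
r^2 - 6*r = r*(r - 6)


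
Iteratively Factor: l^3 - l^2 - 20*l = (l)*(l^2 - l - 20) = l*(l - 5)*(l + 4)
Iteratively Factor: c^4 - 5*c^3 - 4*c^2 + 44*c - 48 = (c + 3)*(c^3 - 8*c^2 + 20*c - 16) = (c - 2)*(c + 3)*(c^2 - 6*c + 8) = (c - 4)*(c - 2)*(c + 3)*(c - 2)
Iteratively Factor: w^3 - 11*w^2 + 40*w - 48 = (w - 4)*(w^2 - 7*w + 12) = (w - 4)^2*(w - 3)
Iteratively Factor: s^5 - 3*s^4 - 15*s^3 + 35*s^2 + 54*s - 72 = (s + 3)*(s^4 - 6*s^3 + 3*s^2 + 26*s - 24) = (s - 3)*(s + 3)*(s^3 - 3*s^2 - 6*s + 8) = (s - 4)*(s - 3)*(s + 3)*(s^2 + s - 2) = (s - 4)*(s - 3)*(s - 1)*(s + 3)*(s + 2)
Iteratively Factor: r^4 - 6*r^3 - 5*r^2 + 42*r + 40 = (r - 5)*(r^3 - r^2 - 10*r - 8) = (r - 5)*(r + 2)*(r^2 - 3*r - 4) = (r - 5)*(r + 1)*(r + 2)*(r - 4)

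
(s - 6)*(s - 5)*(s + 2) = s^3 - 9*s^2 + 8*s + 60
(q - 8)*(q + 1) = q^2 - 7*q - 8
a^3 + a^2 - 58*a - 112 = (a - 8)*(a + 2)*(a + 7)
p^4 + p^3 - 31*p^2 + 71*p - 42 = (p - 3)*(p - 2)*(p - 1)*(p + 7)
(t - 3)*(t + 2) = t^2 - t - 6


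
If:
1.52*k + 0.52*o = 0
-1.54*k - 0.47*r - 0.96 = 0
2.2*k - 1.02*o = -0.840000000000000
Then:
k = -0.16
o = 0.47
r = -1.51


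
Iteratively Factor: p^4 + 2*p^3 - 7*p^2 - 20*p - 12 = (p - 3)*(p^3 + 5*p^2 + 8*p + 4) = (p - 3)*(p + 1)*(p^2 + 4*p + 4) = (p - 3)*(p + 1)*(p + 2)*(p + 2)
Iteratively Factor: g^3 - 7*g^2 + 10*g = (g)*(g^2 - 7*g + 10) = g*(g - 2)*(g - 5)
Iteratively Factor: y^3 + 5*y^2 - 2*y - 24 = (y + 3)*(y^2 + 2*y - 8) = (y - 2)*(y + 3)*(y + 4)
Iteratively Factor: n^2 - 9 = (n - 3)*(n + 3)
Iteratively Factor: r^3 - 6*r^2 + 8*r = (r)*(r^2 - 6*r + 8) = r*(r - 4)*(r - 2)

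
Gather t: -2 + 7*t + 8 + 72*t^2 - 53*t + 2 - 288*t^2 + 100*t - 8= -216*t^2 + 54*t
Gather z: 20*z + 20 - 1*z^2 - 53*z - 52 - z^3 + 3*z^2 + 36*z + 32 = -z^3 + 2*z^2 + 3*z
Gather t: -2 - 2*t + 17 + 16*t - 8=14*t + 7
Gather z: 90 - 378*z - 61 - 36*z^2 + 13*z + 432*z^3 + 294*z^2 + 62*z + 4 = 432*z^3 + 258*z^2 - 303*z + 33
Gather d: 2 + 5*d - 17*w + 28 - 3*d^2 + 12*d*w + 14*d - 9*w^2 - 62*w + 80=-3*d^2 + d*(12*w + 19) - 9*w^2 - 79*w + 110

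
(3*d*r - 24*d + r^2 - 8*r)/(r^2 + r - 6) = (3*d*r - 24*d + r^2 - 8*r)/(r^2 + r - 6)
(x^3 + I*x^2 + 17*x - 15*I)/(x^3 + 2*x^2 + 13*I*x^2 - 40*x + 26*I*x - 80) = (x^2 - 4*I*x - 3)/(x^2 + x*(2 + 8*I) + 16*I)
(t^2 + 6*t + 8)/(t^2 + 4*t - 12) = (t^2 + 6*t + 8)/(t^2 + 4*t - 12)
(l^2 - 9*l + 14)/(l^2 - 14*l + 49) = (l - 2)/(l - 7)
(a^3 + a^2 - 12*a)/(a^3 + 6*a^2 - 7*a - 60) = a/(a + 5)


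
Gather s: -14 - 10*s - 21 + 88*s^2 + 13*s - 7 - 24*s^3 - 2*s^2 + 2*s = -24*s^3 + 86*s^2 + 5*s - 42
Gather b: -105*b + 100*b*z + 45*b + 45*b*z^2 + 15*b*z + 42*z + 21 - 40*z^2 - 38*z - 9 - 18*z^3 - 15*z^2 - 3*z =b*(45*z^2 + 115*z - 60) - 18*z^3 - 55*z^2 + z + 12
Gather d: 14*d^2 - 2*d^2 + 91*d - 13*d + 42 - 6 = 12*d^2 + 78*d + 36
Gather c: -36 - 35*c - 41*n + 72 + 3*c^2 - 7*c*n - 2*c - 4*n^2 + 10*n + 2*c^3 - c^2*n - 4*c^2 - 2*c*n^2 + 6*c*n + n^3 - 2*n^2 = 2*c^3 + c^2*(-n - 1) + c*(-2*n^2 - n - 37) + n^3 - 6*n^2 - 31*n + 36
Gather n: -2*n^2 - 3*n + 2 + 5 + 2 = -2*n^2 - 3*n + 9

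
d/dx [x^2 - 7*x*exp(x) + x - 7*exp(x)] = -7*x*exp(x) + 2*x - 14*exp(x) + 1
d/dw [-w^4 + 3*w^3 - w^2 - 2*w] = -4*w^3 + 9*w^2 - 2*w - 2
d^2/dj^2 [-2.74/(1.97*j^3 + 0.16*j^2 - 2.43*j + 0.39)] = ((32.3868*j + 0.8768)*(1.97*j^3 + 0.16*j^2 - 2.43*j + 0.39) - 2.74*(5.91*j^2 + 0.32*j - 2.43)*(11.82*j^2 + 0.64*j - 4.86))/(1.97*j^3 + 0.16*j^2 - 2.43*j + 0.39)^3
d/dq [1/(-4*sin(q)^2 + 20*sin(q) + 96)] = (2*sin(q) - 5)*cos(q)/(4*(sin(q) - 8)^2*(sin(q) + 3)^2)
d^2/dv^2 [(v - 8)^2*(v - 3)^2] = 12*v^2 - 132*v + 338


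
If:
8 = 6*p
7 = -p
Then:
No Solution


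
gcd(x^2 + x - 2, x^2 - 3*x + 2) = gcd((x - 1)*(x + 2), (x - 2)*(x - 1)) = x - 1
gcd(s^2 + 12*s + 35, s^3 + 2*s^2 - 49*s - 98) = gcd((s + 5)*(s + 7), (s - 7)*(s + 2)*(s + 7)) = s + 7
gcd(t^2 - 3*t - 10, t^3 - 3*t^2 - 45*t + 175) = t - 5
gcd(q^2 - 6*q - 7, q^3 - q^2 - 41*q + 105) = 1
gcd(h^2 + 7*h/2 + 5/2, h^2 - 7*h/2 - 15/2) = 1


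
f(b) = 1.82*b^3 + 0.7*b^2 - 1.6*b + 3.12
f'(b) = 5.46*b^2 + 1.4*b - 1.6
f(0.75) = 3.08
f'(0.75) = 2.52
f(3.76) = 103.75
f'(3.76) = 80.86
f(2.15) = 21.00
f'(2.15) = 26.65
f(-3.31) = -49.92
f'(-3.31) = 53.59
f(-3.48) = -59.54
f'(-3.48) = 59.65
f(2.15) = 21.00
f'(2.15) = 26.65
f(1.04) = 4.26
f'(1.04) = 5.76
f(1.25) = 5.77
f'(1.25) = 8.68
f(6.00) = 411.84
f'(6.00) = 203.36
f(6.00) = 411.84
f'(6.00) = 203.36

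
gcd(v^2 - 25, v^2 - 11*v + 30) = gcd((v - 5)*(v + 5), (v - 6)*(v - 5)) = v - 5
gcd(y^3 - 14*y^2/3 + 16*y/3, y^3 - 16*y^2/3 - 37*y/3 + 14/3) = 1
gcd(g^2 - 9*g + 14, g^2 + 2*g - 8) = g - 2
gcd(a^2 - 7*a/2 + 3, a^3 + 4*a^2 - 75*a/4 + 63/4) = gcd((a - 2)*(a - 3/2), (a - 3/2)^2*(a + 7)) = a - 3/2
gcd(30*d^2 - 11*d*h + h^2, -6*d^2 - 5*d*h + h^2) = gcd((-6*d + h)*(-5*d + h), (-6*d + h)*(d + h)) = 6*d - h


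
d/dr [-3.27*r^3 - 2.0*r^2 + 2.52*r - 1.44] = -9.81*r^2 - 4.0*r + 2.52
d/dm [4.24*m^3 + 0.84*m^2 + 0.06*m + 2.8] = 12.72*m^2 + 1.68*m + 0.06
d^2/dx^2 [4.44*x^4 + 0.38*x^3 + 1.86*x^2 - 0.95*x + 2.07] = 53.28*x^2 + 2.28*x + 3.72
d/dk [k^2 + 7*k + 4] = 2*k + 7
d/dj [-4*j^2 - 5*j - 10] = -8*j - 5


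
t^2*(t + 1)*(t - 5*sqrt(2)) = t^4 - 5*sqrt(2)*t^3 + t^3 - 5*sqrt(2)*t^2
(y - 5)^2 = y^2 - 10*y + 25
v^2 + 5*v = v*(v + 5)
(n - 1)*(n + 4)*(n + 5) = n^3 + 8*n^2 + 11*n - 20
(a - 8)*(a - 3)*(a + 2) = a^3 - 9*a^2 + 2*a + 48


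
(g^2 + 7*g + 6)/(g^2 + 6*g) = (g + 1)/g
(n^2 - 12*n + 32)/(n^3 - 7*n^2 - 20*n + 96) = (n - 4)/(n^2 + n - 12)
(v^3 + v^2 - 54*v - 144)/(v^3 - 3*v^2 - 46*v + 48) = (v + 3)/(v - 1)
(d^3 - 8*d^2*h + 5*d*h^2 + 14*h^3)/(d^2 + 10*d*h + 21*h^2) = (d^3 - 8*d^2*h + 5*d*h^2 + 14*h^3)/(d^2 + 10*d*h + 21*h^2)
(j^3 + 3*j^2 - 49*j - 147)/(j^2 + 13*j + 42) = (j^2 - 4*j - 21)/(j + 6)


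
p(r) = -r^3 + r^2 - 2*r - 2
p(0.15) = -2.28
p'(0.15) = -1.77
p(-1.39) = 5.40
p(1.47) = -5.96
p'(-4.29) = -65.79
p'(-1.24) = -9.09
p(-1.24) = 3.92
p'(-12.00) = -458.00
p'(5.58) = -84.25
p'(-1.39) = -10.58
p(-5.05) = 162.39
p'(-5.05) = -88.61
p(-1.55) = 7.23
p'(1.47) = -5.54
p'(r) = -3*r^2 + 2*r - 2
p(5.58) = -155.76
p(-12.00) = 1894.00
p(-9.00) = 826.00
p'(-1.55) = -12.31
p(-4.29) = 103.94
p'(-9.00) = -263.00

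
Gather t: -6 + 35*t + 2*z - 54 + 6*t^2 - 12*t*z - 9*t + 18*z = 6*t^2 + t*(26 - 12*z) + 20*z - 60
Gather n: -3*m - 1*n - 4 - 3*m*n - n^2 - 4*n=-3*m - n^2 + n*(-3*m - 5) - 4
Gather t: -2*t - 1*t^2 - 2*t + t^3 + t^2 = t^3 - 4*t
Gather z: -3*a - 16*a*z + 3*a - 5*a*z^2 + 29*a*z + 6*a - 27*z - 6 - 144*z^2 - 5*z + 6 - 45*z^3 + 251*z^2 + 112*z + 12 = 6*a - 45*z^3 + z^2*(107 - 5*a) + z*(13*a + 80) + 12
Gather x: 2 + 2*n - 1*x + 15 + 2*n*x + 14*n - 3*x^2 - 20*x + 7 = 16*n - 3*x^2 + x*(2*n - 21) + 24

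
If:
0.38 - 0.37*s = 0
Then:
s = 1.03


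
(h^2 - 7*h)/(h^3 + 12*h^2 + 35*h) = (h - 7)/(h^2 + 12*h + 35)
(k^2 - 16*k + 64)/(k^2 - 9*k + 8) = (k - 8)/(k - 1)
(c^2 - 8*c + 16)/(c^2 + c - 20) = (c - 4)/(c + 5)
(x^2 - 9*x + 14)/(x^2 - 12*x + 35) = (x - 2)/(x - 5)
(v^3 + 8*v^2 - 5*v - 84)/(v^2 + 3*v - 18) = (v^2 + 11*v + 28)/(v + 6)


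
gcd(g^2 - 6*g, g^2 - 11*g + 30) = g - 6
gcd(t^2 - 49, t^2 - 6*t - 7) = t - 7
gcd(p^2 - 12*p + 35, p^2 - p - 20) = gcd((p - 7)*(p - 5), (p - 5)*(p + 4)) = p - 5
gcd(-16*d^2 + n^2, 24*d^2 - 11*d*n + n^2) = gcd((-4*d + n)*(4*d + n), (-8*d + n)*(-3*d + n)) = 1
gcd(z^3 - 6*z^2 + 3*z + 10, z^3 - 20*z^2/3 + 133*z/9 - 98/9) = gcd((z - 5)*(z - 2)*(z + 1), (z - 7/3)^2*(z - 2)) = z - 2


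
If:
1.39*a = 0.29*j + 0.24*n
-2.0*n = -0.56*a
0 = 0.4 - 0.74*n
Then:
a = 1.93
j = 8.81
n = 0.54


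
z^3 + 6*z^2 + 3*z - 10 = (z - 1)*(z + 2)*(z + 5)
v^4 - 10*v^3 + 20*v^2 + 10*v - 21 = (v - 7)*(v - 3)*(v - 1)*(v + 1)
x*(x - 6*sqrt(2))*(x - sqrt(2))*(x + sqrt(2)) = x^4 - 6*sqrt(2)*x^3 - 2*x^2 + 12*sqrt(2)*x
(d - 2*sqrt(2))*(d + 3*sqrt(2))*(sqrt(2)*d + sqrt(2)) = sqrt(2)*d^3 + sqrt(2)*d^2 + 2*d^2 - 12*sqrt(2)*d + 2*d - 12*sqrt(2)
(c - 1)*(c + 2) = c^2 + c - 2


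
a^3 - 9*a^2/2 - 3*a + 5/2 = (a - 5)*(a - 1/2)*(a + 1)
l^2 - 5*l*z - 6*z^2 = (l - 6*z)*(l + z)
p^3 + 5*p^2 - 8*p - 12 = (p - 2)*(p + 1)*(p + 6)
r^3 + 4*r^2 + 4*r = r*(r + 2)^2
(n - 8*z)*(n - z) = n^2 - 9*n*z + 8*z^2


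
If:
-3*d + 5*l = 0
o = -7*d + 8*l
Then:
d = -5*o/11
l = -3*o/11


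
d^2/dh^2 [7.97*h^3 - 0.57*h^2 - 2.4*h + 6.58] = 47.82*h - 1.14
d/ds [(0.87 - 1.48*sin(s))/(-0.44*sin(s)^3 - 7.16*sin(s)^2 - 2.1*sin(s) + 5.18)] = (-1.3024*sin(s)^3 - 9.4484*sin(s)^2 + 12.4584*sin(s) - 5.8394)*cos(s)/(0.1936*sin(s)^6 + 6.3008*sin(s)^5 + 53.1136*sin(s)^4 + 25.5136*sin(s)^3 - 69.7676*sin(s)^2 - 21.756*sin(s) + 26.8324)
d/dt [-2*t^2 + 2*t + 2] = 2 - 4*t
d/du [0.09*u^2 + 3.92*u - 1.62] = 0.18*u + 3.92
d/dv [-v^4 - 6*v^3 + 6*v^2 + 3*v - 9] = -4*v^3 - 18*v^2 + 12*v + 3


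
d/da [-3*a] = -3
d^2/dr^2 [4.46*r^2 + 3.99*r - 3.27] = 8.92000000000000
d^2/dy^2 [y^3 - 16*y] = 6*y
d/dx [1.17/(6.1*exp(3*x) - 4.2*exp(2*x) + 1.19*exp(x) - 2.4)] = (-21.411*exp(2*x) + 9.828*exp(x) - 1.3923)*exp(x)/(6.1*exp(3*x) - 4.2*exp(2*x) + 1.19*exp(x) - 2.4)^2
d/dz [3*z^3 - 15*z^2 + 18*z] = 9*z^2 - 30*z + 18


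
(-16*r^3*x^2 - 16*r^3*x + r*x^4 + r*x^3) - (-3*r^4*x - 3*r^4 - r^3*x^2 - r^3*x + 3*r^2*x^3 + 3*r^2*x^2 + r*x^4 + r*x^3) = 3*r^4*x + 3*r^4 - 15*r^3*x^2 - 15*r^3*x - 3*r^2*x^3 - 3*r^2*x^2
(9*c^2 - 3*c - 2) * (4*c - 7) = 36*c^3 - 75*c^2 + 13*c + 14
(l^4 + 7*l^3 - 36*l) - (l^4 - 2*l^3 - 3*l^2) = 9*l^3 + 3*l^2 - 36*l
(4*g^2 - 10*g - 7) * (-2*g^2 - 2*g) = -8*g^4 + 12*g^3 + 34*g^2 + 14*g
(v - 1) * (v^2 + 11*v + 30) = v^3 + 10*v^2 + 19*v - 30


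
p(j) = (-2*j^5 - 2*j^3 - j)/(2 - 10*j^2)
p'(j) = 20*j*(-2*j^5 - 2*j^3 - j)/(2 - 10*j^2)^2 + (-10*j^4 - 6*j^2 - 1)/(2 - 10*j^2)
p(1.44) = 1.06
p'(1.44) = 1.39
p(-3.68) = -10.89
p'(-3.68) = 8.35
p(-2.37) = -3.30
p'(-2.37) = 3.58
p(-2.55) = -3.99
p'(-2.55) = 4.12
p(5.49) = 34.44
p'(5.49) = 18.32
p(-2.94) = -5.84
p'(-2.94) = 5.41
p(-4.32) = -17.20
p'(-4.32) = 11.43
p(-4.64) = -21.13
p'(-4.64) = 13.15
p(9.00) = 147.98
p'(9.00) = 48.84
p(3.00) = 6.17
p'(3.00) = 5.62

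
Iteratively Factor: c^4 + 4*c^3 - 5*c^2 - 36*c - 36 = (c + 2)*(c^3 + 2*c^2 - 9*c - 18) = (c + 2)*(c + 3)*(c^2 - c - 6) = (c - 3)*(c + 2)*(c + 3)*(c + 2)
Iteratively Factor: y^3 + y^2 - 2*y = (y + 2)*(y^2 - y) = y*(y + 2)*(y - 1)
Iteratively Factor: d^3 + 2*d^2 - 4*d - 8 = (d + 2)*(d^2 - 4) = (d + 2)^2*(d - 2)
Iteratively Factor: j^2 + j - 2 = (j - 1)*(j + 2)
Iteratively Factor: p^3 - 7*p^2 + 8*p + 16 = (p - 4)*(p^2 - 3*p - 4) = (p - 4)*(p + 1)*(p - 4)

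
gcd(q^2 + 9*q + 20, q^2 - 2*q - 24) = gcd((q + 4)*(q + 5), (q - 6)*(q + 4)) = q + 4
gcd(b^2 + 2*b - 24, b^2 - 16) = b - 4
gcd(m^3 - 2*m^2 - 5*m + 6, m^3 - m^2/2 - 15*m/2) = m - 3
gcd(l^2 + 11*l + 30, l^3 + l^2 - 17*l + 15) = l + 5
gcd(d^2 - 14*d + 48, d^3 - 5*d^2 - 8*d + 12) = d - 6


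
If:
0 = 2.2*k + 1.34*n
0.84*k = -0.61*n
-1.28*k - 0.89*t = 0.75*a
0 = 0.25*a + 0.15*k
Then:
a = 0.00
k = 0.00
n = 0.00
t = 0.00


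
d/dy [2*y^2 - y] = 4*y - 1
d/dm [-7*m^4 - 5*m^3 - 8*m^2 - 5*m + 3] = -28*m^3 - 15*m^2 - 16*m - 5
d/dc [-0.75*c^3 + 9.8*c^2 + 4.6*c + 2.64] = -2.25*c^2 + 19.6*c + 4.6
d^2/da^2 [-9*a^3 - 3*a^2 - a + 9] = -54*a - 6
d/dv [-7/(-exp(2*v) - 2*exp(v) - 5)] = -14*(exp(v) + 1)*exp(v)/(exp(2*v) + 2*exp(v) + 5)^2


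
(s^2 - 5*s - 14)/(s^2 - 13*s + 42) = (s + 2)/(s - 6)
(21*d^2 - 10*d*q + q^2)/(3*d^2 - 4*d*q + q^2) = (-7*d + q)/(-d + q)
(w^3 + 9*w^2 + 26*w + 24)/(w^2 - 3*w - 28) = (w^2 + 5*w + 6)/(w - 7)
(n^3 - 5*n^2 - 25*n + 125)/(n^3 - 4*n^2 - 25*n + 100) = (n - 5)/(n - 4)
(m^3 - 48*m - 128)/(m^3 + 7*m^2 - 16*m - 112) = (m^2 - 4*m - 32)/(m^2 + 3*m - 28)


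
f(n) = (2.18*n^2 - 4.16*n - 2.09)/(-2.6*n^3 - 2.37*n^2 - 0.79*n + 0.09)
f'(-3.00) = 0.31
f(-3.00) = 0.58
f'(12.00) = 0.00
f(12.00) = -0.05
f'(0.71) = -4.32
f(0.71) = 1.52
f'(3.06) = -0.04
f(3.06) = -0.06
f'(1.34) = -0.75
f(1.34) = 0.33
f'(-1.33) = 3.19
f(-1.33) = 2.38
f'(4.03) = -0.01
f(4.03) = -0.08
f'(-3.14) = 0.27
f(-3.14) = 0.54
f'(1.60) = -0.44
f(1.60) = 0.18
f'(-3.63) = 0.18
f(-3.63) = 0.43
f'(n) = (4.36*n - 4.16)/(-2.6*n^3 - 2.37*n^2 - 0.79*n + 0.09) + (2.18*n^2 - 4.16*n - 2.09)*(7.8*n^2 + 4.74*n + 0.79)/(-2.6*n^3 - 2.37*n^2 - 0.79*n + 0.09)^2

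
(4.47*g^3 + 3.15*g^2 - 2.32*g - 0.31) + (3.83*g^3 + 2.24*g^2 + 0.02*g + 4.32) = 8.3*g^3 + 5.39*g^2 - 2.3*g + 4.01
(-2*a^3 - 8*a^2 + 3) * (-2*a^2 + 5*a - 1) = 4*a^5 + 6*a^4 - 38*a^3 + 2*a^2 + 15*a - 3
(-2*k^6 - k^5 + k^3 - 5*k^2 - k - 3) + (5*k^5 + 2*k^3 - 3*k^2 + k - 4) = -2*k^6 + 4*k^5 + 3*k^3 - 8*k^2 - 7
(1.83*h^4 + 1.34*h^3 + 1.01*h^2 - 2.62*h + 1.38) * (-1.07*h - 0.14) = -1.9581*h^5 - 1.69*h^4 - 1.2683*h^3 + 2.662*h^2 - 1.1098*h - 0.1932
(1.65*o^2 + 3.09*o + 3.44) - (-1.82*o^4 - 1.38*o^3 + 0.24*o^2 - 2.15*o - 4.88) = 1.82*o^4 + 1.38*o^3 + 1.41*o^2 + 5.24*o + 8.32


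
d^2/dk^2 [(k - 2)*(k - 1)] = 2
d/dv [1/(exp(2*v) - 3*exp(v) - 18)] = (3 - 2*exp(v))*exp(v)/(-exp(2*v) + 3*exp(v) + 18)^2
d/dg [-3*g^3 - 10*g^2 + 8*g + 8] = -9*g^2 - 20*g + 8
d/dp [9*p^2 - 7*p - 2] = 18*p - 7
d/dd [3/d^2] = -6/d^3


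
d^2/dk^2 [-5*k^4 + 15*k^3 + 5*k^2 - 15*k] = -60*k^2 + 90*k + 10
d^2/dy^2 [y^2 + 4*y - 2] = 2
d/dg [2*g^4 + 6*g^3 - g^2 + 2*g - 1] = 8*g^3 + 18*g^2 - 2*g + 2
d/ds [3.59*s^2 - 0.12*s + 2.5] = 7.18*s - 0.12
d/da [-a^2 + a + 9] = 1 - 2*a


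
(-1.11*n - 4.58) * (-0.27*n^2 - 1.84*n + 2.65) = 0.2997*n^3 + 3.279*n^2 + 5.4857*n - 12.137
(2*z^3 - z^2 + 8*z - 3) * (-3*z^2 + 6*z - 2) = -6*z^5 + 15*z^4 - 34*z^3 + 59*z^2 - 34*z + 6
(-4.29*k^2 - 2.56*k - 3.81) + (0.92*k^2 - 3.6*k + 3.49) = -3.37*k^2 - 6.16*k - 0.32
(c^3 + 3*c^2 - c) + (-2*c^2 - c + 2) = c^3 + c^2 - 2*c + 2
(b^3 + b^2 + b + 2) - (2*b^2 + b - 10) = b^3 - b^2 + 12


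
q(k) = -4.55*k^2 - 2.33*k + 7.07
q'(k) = -9.1*k - 2.33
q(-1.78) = -3.20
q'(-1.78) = 13.87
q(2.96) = -39.69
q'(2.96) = -29.27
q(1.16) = -1.76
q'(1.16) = -12.89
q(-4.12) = -60.56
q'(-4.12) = 35.16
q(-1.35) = 1.92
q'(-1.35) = 9.96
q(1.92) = -14.18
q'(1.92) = -19.80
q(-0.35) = 7.33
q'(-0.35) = 0.86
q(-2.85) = -23.25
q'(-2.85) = 23.60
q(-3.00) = -26.89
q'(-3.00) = 24.97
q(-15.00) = -981.73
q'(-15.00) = 134.17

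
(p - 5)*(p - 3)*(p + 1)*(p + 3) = p^4 - 4*p^3 - 14*p^2 + 36*p + 45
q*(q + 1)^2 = q^3 + 2*q^2 + q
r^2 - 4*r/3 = r*(r - 4/3)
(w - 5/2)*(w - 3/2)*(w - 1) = w^3 - 5*w^2 + 31*w/4 - 15/4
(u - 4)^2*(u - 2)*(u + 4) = u^4 - 6*u^3 - 8*u^2 + 96*u - 128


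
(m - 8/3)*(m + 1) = m^2 - 5*m/3 - 8/3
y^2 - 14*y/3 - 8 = (y - 6)*(y + 4/3)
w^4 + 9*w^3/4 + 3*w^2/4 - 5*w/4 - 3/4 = (w - 3/4)*(w + 1)^3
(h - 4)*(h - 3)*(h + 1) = h^3 - 6*h^2 + 5*h + 12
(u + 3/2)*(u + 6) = u^2 + 15*u/2 + 9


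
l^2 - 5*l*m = l*(l - 5*m)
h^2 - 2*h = h*(h - 2)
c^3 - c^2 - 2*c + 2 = (c - 1)*(c - sqrt(2))*(c + sqrt(2))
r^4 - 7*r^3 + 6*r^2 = r^2*(r - 6)*(r - 1)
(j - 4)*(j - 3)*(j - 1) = j^3 - 8*j^2 + 19*j - 12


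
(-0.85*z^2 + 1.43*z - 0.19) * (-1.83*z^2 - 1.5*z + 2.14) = 1.5555*z^4 - 1.3419*z^3 - 3.6163*z^2 + 3.3452*z - 0.4066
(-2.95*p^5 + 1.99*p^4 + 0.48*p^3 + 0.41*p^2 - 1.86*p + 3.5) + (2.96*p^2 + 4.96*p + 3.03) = -2.95*p^5 + 1.99*p^4 + 0.48*p^3 + 3.37*p^2 + 3.1*p + 6.53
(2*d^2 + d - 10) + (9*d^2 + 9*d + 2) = 11*d^2 + 10*d - 8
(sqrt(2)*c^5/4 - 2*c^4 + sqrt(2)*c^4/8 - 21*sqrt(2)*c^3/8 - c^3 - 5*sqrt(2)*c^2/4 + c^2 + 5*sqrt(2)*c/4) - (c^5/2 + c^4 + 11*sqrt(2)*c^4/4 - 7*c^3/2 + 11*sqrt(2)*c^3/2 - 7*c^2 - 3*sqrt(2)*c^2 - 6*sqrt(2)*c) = -c^5/2 + sqrt(2)*c^5/4 - 21*sqrt(2)*c^4/8 - 3*c^4 - 65*sqrt(2)*c^3/8 + 5*c^3/2 + 7*sqrt(2)*c^2/4 + 8*c^2 + 29*sqrt(2)*c/4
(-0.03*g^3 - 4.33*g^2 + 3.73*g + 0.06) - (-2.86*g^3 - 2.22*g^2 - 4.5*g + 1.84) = 2.83*g^3 - 2.11*g^2 + 8.23*g - 1.78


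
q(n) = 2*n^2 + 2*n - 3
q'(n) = 4*n + 2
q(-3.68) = 16.72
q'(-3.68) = -12.72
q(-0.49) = -3.50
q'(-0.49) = 0.04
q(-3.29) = 12.07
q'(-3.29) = -11.16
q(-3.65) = 16.34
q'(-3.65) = -12.60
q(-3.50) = 14.50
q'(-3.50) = -12.00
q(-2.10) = 1.62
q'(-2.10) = -6.40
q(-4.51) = 28.66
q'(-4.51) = -16.04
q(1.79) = 6.99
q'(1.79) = 9.16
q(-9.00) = 141.00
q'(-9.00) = -34.00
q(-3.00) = 9.00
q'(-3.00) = -10.00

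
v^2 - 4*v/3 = v*(v - 4/3)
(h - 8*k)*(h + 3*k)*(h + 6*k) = h^3 + h^2*k - 54*h*k^2 - 144*k^3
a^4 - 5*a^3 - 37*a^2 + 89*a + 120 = (a - 8)*(a - 3)*(a + 1)*(a + 5)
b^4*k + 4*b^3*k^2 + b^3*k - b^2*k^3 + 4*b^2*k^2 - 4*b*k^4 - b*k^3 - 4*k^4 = (b - k)*(b + k)*(b + 4*k)*(b*k + k)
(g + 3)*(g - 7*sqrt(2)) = g^2 - 7*sqrt(2)*g + 3*g - 21*sqrt(2)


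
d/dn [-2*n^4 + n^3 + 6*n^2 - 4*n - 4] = -8*n^3 + 3*n^2 + 12*n - 4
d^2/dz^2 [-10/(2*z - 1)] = -80/(2*z - 1)^3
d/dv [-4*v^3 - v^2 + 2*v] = -12*v^2 - 2*v + 2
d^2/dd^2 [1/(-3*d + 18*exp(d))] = 2*(-3*(d - 6*exp(d))*exp(d) - (6*exp(d) - 1)^2)/(3*(d - 6*exp(d))^3)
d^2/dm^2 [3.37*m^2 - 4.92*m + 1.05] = 6.74000000000000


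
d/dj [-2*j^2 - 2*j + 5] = -4*j - 2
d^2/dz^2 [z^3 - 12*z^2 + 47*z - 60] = 6*z - 24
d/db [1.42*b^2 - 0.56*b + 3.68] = 2.84*b - 0.56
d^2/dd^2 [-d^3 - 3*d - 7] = -6*d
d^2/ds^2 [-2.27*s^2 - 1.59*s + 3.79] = -4.54000000000000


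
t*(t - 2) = t^2 - 2*t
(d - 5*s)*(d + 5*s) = d^2 - 25*s^2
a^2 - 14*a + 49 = (a - 7)^2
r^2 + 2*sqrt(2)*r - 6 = (r - sqrt(2))*(r + 3*sqrt(2))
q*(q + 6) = q^2 + 6*q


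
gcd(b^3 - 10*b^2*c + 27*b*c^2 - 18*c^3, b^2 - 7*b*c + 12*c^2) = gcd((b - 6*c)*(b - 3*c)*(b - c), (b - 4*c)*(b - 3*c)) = b - 3*c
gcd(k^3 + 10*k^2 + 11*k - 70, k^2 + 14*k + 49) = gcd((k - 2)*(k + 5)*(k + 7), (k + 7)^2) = k + 7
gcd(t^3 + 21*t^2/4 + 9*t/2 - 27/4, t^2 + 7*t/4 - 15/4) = t + 3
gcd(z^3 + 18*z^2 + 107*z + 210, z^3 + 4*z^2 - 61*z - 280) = z^2 + 12*z + 35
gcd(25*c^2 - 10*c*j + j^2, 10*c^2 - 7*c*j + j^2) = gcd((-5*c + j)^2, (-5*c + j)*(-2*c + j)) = 5*c - j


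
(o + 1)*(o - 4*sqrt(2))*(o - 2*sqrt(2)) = o^3 - 6*sqrt(2)*o^2 + o^2 - 6*sqrt(2)*o + 16*o + 16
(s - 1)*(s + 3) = s^2 + 2*s - 3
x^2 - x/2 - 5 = (x - 5/2)*(x + 2)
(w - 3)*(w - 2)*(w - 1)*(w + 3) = w^4 - 3*w^3 - 7*w^2 + 27*w - 18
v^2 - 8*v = v*(v - 8)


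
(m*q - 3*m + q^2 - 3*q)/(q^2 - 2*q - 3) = (m + q)/(q + 1)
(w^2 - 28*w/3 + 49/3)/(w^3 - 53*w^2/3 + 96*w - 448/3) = (3*w - 7)/(3*w^2 - 32*w + 64)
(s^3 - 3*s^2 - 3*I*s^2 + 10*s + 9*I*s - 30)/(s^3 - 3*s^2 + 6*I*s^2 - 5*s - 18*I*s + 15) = (s^2 - 3*I*s + 10)/(s^2 + 6*I*s - 5)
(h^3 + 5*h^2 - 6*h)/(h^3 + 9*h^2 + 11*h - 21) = h*(h + 6)/(h^2 + 10*h + 21)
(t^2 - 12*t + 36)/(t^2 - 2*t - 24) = (t - 6)/(t + 4)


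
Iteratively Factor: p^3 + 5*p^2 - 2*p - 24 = (p + 3)*(p^2 + 2*p - 8) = (p - 2)*(p + 3)*(p + 4)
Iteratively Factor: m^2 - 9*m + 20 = (m - 5)*(m - 4)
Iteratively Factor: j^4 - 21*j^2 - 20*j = (j)*(j^3 - 21*j - 20) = j*(j + 4)*(j^2 - 4*j - 5) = j*(j + 1)*(j + 4)*(j - 5)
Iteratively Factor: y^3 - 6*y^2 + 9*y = (y)*(y^2 - 6*y + 9) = y*(y - 3)*(y - 3)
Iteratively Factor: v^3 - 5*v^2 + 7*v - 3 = (v - 3)*(v^2 - 2*v + 1) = (v - 3)*(v - 1)*(v - 1)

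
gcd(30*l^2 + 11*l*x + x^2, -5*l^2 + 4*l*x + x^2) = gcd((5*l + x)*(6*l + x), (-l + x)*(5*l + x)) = 5*l + x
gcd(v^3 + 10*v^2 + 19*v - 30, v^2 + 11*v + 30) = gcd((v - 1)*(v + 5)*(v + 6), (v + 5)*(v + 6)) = v^2 + 11*v + 30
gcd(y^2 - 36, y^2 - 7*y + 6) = y - 6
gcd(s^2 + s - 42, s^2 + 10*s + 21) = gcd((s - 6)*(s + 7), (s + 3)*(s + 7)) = s + 7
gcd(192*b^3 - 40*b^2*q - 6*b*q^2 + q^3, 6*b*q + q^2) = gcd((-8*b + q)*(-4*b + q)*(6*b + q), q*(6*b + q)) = 6*b + q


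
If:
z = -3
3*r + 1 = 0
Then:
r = -1/3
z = -3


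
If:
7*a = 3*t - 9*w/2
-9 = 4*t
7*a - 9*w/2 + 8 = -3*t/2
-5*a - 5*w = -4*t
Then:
No Solution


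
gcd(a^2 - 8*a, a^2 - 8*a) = a^2 - 8*a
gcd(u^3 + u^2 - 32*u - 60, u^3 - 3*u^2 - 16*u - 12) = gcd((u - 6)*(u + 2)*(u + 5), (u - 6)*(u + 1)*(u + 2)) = u^2 - 4*u - 12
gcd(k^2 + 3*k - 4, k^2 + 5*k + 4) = k + 4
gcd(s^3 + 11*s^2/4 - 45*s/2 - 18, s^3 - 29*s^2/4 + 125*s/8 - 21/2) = s - 4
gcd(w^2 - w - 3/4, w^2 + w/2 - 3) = w - 3/2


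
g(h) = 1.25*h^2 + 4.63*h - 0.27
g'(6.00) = 19.63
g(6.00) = 72.51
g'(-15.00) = -32.87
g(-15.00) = 211.53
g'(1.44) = 8.23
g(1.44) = 8.99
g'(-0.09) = 4.40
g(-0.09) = -0.68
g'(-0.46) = 3.48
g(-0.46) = -2.14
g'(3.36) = 13.03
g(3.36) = 29.40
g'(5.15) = 17.50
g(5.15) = 56.73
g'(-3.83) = -4.94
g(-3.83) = 0.33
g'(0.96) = 7.03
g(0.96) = 5.33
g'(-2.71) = -2.14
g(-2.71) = -3.64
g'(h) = 2.5*h + 4.63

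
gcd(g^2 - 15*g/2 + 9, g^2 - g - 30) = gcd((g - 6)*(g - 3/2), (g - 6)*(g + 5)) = g - 6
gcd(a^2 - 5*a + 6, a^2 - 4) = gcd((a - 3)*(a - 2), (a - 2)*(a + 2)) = a - 2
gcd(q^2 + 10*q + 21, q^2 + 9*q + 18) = q + 3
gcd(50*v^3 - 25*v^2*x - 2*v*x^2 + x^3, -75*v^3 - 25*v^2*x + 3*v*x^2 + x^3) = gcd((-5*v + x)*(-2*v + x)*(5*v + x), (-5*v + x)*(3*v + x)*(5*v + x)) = -25*v^2 + x^2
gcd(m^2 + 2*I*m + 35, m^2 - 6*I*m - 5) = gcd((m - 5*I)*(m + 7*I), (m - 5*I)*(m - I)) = m - 5*I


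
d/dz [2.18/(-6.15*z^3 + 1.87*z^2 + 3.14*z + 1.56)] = (40.221*z^2 - 8.1532*z - 6.8452)/(-6.15*z^3 + 1.87*z^2 + 3.14*z + 1.56)^2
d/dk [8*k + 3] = 8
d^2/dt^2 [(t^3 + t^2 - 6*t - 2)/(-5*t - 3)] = 2*(-25*t^3 - 45*t^2 - 27*t - 49)/(125*t^3 + 225*t^2 + 135*t + 27)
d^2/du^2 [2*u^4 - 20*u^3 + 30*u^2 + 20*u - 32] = 24*u^2 - 120*u + 60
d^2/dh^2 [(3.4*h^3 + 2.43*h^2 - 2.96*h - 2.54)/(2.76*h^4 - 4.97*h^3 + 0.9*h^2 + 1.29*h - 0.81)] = (51.79968*h^9 + 111.064608*h^8 - 521.247528*h^7 + 231.588006*h^6 + 771.841032*h^5 - 664.170342*h^4 - 155.812254*h^3 + 149.528448*h^2 + 44.095428*h - 15.15411)/(21.024576*h^12 - 113.578416*h^11 + 225.090972*h^10 - 167.356241*h^9 - 51.282666*h^8 + 169.407135*h^7 - 92.208699*h^6 - 17.241795*h^5 + 39.116196*h^4 - 13.278222*h^3 - 2.272293*h^2 + 2.539107*h - 0.531441)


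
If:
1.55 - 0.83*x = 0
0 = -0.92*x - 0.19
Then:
No Solution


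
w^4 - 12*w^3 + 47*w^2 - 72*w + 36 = (w - 6)*(w - 3)*(w - 2)*(w - 1)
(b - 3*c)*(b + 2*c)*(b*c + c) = b^3*c - b^2*c^2 + b^2*c - 6*b*c^3 - b*c^2 - 6*c^3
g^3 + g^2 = g^2*(g + 1)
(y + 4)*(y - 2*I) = y^2 + 4*y - 2*I*y - 8*I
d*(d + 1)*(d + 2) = d^3 + 3*d^2 + 2*d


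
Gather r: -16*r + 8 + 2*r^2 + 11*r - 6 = 2*r^2 - 5*r + 2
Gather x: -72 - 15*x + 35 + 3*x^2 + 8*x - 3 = 3*x^2 - 7*x - 40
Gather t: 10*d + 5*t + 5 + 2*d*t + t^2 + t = 10*d + t^2 + t*(2*d + 6) + 5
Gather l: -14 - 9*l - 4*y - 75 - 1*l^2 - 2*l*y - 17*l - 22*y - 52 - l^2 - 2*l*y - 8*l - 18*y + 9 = -2*l^2 + l*(-4*y - 34) - 44*y - 132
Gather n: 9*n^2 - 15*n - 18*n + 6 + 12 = 9*n^2 - 33*n + 18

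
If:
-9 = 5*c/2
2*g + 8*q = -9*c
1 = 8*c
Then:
No Solution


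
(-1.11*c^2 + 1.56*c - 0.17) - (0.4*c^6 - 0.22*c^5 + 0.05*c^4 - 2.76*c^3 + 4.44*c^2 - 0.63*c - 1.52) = -0.4*c^6 + 0.22*c^5 - 0.05*c^4 + 2.76*c^3 - 5.55*c^2 + 2.19*c + 1.35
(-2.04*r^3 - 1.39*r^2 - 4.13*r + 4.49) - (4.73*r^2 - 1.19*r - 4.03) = -2.04*r^3 - 6.12*r^2 - 2.94*r + 8.52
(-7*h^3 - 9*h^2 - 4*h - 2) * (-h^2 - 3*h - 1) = 7*h^5 + 30*h^4 + 38*h^3 + 23*h^2 + 10*h + 2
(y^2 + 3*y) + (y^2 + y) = 2*y^2 + 4*y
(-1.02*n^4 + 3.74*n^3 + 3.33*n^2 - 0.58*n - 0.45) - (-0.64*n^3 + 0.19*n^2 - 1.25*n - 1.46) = -1.02*n^4 + 4.38*n^3 + 3.14*n^2 + 0.67*n + 1.01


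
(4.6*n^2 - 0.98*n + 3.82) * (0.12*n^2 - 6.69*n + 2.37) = 0.552*n^4 - 30.8916*n^3 + 17.9166*n^2 - 27.8784*n + 9.0534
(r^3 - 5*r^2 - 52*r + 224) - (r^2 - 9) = r^3 - 6*r^2 - 52*r + 233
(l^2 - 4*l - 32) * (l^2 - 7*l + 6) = l^4 - 11*l^3 + 2*l^2 + 200*l - 192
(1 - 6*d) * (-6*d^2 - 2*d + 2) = 36*d^3 + 6*d^2 - 14*d + 2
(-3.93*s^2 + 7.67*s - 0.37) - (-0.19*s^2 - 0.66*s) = -3.74*s^2 + 8.33*s - 0.37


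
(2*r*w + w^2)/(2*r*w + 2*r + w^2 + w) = w/(w + 1)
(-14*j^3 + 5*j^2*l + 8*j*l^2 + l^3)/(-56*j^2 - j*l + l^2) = (2*j^2 - j*l - l^2)/(8*j - l)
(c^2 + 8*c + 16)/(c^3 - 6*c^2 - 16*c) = (c^2 + 8*c + 16)/(c*(c^2 - 6*c - 16))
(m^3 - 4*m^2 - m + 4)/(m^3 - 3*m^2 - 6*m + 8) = (m + 1)/(m + 2)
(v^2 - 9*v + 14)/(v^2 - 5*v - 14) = (v - 2)/(v + 2)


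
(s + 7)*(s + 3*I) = s^2 + 7*s + 3*I*s + 21*I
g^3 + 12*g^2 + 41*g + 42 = (g + 2)*(g + 3)*(g + 7)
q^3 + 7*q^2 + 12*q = q*(q + 3)*(q + 4)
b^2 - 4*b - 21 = (b - 7)*(b + 3)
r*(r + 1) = r^2 + r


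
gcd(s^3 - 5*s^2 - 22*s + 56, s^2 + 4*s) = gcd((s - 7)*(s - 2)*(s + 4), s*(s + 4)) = s + 4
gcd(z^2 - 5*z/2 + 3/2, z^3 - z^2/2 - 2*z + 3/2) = z - 1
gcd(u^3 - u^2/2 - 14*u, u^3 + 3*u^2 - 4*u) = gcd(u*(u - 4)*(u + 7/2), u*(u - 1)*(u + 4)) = u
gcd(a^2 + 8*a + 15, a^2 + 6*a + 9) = a + 3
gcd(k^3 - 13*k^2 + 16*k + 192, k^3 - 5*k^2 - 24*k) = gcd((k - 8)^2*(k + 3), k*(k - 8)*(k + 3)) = k^2 - 5*k - 24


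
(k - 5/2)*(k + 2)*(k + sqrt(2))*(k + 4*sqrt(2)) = k^4 - k^3/2 + 5*sqrt(2)*k^3 - 5*sqrt(2)*k^2/2 + 3*k^2 - 25*sqrt(2)*k - 4*k - 40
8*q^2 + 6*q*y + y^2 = (2*q + y)*(4*q + y)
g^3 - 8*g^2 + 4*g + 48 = (g - 6)*(g - 4)*(g + 2)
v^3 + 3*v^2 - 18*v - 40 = (v - 4)*(v + 2)*(v + 5)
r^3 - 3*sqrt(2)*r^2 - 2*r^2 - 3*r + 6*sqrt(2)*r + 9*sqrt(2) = (r - 3)*(r + 1)*(r - 3*sqrt(2))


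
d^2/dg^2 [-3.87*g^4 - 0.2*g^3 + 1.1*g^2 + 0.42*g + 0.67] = -46.44*g^2 - 1.2*g + 2.2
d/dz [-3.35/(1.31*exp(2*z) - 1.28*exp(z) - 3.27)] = (8.777*exp(z) - 4.288)*exp(z)/(-1.31*exp(2*z) + 1.28*exp(z) + 3.27)^2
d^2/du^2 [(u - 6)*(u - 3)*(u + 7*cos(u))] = -7*u^2*cos(u) - 28*u*sin(u) + 63*u*cos(u) + 6*u + 126*sin(u) - 112*cos(u) - 18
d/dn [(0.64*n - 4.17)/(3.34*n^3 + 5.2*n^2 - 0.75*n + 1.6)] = (-4.2752*n^3 + 38.4554*n^2 + 43.368*n - 2.1035)/(11.1556*n^6 + 34.736*n^5 + 22.03*n^4 + 2.888*n^3 + 17.2025*n^2 - 2.4*n + 2.56)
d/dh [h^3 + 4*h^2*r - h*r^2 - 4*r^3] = 3*h^2 + 8*h*r - r^2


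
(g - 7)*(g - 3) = g^2 - 10*g + 21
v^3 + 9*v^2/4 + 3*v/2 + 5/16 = (v + 1/2)^2*(v + 5/4)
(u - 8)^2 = u^2 - 16*u + 64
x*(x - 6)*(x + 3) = x^3 - 3*x^2 - 18*x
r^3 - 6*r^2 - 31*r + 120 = (r - 8)*(r - 3)*(r + 5)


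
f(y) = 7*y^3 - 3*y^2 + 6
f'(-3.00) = 207.00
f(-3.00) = -210.00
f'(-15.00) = 4815.00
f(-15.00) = -24294.00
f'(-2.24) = 118.81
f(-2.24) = -87.73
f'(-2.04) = 99.63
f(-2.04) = -65.91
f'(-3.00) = 207.00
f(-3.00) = -210.00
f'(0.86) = 10.37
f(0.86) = 8.23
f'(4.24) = 352.09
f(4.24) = 485.64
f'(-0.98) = 26.05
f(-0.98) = -3.47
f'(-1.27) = 41.49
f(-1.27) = -13.18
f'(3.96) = 305.55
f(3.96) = 393.65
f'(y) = 21*y^2 - 6*y = 3*y*(7*y - 2)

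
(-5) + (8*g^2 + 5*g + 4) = 8*g^2 + 5*g - 1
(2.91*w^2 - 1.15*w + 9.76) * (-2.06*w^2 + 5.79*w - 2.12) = -5.9946*w^4 + 19.2179*w^3 - 32.9333*w^2 + 58.9484*w - 20.6912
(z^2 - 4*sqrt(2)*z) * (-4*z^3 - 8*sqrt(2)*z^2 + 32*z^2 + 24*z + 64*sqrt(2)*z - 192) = -4*z^5 + 8*sqrt(2)*z^4 + 32*z^4 - 64*sqrt(2)*z^3 + 88*z^3 - 704*z^2 - 96*sqrt(2)*z^2 + 768*sqrt(2)*z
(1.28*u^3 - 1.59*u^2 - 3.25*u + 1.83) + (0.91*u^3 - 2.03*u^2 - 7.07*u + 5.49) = 2.19*u^3 - 3.62*u^2 - 10.32*u + 7.32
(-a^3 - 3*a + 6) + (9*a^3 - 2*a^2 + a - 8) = 8*a^3 - 2*a^2 - 2*a - 2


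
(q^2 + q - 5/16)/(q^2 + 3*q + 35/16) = (4*q - 1)/(4*q + 7)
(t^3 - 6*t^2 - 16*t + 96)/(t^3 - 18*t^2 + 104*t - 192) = (t + 4)/(t - 8)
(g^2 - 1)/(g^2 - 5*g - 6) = (g - 1)/(g - 6)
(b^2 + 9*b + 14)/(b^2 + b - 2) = (b + 7)/(b - 1)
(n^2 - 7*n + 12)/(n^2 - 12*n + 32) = (n - 3)/(n - 8)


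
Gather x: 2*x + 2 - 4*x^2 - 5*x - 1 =-4*x^2 - 3*x + 1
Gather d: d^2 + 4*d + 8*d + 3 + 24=d^2 + 12*d + 27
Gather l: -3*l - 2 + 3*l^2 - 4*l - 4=3*l^2 - 7*l - 6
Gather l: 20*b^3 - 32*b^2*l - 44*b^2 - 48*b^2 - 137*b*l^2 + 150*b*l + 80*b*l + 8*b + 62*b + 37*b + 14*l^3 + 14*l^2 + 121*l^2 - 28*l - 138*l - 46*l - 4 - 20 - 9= 20*b^3 - 92*b^2 + 107*b + 14*l^3 + l^2*(135 - 137*b) + l*(-32*b^2 + 230*b - 212) - 33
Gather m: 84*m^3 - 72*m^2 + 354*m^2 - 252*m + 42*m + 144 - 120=84*m^3 + 282*m^2 - 210*m + 24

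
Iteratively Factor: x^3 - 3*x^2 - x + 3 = (x + 1)*(x^2 - 4*x + 3) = (x - 1)*(x + 1)*(x - 3)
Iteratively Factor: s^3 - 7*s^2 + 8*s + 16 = (s - 4)*(s^2 - 3*s - 4) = (s - 4)*(s + 1)*(s - 4)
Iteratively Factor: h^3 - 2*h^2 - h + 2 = (h - 1)*(h^2 - h - 2) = (h - 2)*(h - 1)*(h + 1)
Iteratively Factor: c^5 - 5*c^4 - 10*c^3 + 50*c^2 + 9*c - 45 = (c + 3)*(c^4 - 8*c^3 + 14*c^2 + 8*c - 15) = (c - 5)*(c + 3)*(c^3 - 3*c^2 - c + 3) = (c - 5)*(c - 1)*(c + 3)*(c^2 - 2*c - 3) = (c - 5)*(c - 1)*(c + 1)*(c + 3)*(c - 3)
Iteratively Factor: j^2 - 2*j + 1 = (j - 1)*(j - 1)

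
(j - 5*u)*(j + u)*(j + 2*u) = j^3 - 2*j^2*u - 13*j*u^2 - 10*u^3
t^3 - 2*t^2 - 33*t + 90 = (t - 5)*(t - 3)*(t + 6)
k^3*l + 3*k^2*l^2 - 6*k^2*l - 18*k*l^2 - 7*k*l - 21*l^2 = (k - 7)*(k + 3*l)*(k*l + l)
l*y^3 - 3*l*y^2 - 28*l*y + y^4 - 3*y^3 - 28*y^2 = y*(l + y)*(y - 7)*(y + 4)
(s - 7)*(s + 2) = s^2 - 5*s - 14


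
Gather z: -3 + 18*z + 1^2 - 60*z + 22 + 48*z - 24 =6*z - 4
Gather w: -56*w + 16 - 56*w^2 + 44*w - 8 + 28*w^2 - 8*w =-28*w^2 - 20*w + 8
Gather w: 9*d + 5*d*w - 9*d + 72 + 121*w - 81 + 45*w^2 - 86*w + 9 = 45*w^2 + w*(5*d + 35)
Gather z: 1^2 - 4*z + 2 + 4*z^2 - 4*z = 4*z^2 - 8*z + 3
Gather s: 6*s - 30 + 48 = 6*s + 18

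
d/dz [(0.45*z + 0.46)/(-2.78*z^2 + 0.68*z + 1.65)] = (1.251*z^2 + 2.5576*z + 0.4297)/(7.7284*z^4 - 3.7808*z^3 - 8.7116*z^2 + 2.244*z + 2.7225)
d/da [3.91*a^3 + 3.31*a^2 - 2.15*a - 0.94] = 11.73*a^2 + 6.62*a - 2.15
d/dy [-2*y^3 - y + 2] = -6*y^2 - 1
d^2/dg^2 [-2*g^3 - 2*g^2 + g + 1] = -12*g - 4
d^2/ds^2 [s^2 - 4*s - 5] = 2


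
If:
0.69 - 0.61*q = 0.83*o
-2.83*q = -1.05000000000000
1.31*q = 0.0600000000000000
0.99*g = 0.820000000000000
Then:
No Solution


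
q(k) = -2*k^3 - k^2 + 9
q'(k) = -6*k^2 - 2*k = 2*k*(-3*k - 1)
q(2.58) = -32.00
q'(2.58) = -45.10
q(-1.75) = 16.66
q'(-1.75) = -14.88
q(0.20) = 8.94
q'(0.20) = -0.64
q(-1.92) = 19.47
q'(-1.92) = -18.28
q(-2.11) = 23.34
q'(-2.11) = -22.49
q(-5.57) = 323.59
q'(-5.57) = -175.01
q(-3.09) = 58.46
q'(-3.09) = -51.11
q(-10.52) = 2226.83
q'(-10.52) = -642.98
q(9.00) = -1530.00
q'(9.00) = -504.00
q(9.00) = -1530.00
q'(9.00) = -504.00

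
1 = 1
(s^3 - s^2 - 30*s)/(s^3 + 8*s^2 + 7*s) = (s^2 - s - 30)/(s^2 + 8*s + 7)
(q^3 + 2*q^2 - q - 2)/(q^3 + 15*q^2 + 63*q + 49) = (q^2 + q - 2)/(q^2 + 14*q + 49)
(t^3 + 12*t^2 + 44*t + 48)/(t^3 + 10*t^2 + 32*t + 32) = (t + 6)/(t + 4)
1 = 1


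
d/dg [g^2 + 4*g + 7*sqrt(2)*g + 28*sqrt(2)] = 2*g + 4 + 7*sqrt(2)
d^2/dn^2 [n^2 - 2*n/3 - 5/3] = 2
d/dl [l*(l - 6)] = 2*l - 6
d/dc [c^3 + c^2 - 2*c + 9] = 3*c^2 + 2*c - 2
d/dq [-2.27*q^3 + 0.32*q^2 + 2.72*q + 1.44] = -6.81*q^2 + 0.64*q + 2.72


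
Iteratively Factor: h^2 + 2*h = (h + 2)*(h)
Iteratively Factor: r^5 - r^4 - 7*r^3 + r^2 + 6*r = (r + 1)*(r^4 - 2*r^3 - 5*r^2 + 6*r) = (r - 3)*(r + 1)*(r^3 + r^2 - 2*r) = r*(r - 3)*(r + 1)*(r^2 + r - 2) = r*(r - 3)*(r - 1)*(r + 1)*(r + 2)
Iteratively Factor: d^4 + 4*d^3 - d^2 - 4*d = (d + 4)*(d^3 - d) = (d - 1)*(d + 4)*(d^2 + d) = d*(d - 1)*(d + 4)*(d + 1)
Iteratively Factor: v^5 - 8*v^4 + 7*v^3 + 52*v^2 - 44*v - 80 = (v + 1)*(v^4 - 9*v^3 + 16*v^2 + 36*v - 80) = (v - 4)*(v + 1)*(v^3 - 5*v^2 - 4*v + 20) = (v - 4)*(v + 1)*(v + 2)*(v^2 - 7*v + 10) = (v - 4)*(v - 2)*(v + 1)*(v + 2)*(v - 5)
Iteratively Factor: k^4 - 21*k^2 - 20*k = (k - 5)*(k^3 + 5*k^2 + 4*k) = (k - 5)*(k + 4)*(k^2 + k) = k*(k - 5)*(k + 4)*(k + 1)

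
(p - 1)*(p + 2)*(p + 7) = p^3 + 8*p^2 + 5*p - 14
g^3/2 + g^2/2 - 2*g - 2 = (g/2 + 1)*(g - 2)*(g + 1)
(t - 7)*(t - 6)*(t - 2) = t^3 - 15*t^2 + 68*t - 84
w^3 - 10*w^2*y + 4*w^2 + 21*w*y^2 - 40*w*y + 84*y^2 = (w + 4)*(w - 7*y)*(w - 3*y)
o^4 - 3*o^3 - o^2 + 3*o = o*(o - 3)*(o - 1)*(o + 1)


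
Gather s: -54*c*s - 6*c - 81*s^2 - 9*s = -6*c - 81*s^2 + s*(-54*c - 9)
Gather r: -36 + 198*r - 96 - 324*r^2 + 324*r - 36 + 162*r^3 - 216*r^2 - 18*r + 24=162*r^3 - 540*r^2 + 504*r - 144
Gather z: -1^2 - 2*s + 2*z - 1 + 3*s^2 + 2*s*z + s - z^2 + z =3*s^2 - s - z^2 + z*(2*s + 3) - 2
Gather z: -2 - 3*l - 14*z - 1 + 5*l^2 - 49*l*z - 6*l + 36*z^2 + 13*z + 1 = 5*l^2 - 9*l + 36*z^2 + z*(-49*l - 1) - 2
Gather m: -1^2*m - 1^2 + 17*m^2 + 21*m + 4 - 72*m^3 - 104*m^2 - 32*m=-72*m^3 - 87*m^2 - 12*m + 3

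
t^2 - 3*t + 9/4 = (t - 3/2)^2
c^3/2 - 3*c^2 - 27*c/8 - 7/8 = (c/2 + 1/4)*(c - 7)*(c + 1/2)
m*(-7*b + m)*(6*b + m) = -42*b^2*m - b*m^2 + m^3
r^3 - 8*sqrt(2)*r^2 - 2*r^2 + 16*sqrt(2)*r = r*(r - 2)*(r - 8*sqrt(2))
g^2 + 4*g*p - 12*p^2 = (g - 2*p)*(g + 6*p)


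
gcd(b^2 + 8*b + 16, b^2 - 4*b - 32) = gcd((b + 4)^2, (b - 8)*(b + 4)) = b + 4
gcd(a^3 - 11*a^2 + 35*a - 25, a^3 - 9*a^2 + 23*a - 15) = a^2 - 6*a + 5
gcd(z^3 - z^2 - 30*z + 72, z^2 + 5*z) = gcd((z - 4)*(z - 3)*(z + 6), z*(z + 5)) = 1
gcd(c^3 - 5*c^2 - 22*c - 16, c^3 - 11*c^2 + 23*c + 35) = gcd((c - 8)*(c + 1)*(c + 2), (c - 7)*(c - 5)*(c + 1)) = c + 1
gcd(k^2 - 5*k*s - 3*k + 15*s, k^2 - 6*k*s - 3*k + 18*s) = k - 3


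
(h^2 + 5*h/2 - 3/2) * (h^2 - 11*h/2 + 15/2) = h^4 - 3*h^3 - 31*h^2/4 + 27*h - 45/4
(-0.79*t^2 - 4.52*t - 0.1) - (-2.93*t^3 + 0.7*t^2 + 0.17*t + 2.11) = 2.93*t^3 - 1.49*t^2 - 4.69*t - 2.21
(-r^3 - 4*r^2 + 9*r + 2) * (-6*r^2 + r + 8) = 6*r^5 + 23*r^4 - 66*r^3 - 35*r^2 + 74*r + 16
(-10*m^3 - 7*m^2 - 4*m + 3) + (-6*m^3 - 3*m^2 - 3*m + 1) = -16*m^3 - 10*m^2 - 7*m + 4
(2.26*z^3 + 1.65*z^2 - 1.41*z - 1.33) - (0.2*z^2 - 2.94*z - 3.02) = 2.26*z^3 + 1.45*z^2 + 1.53*z + 1.69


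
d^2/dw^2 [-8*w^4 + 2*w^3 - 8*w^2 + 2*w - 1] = -96*w^2 + 12*w - 16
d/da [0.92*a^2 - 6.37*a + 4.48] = 1.84*a - 6.37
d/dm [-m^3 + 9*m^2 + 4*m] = -3*m^2 + 18*m + 4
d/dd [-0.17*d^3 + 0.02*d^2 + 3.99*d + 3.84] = -0.51*d^2 + 0.04*d + 3.99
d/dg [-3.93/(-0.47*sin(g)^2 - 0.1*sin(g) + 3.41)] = -(3.6942*sin(g) + 0.393)*cos(g)/(0.47*sin(g)^2 + 0.1*sin(g) - 3.41)^2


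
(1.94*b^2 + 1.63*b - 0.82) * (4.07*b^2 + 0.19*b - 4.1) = 7.8958*b^4 + 7.0027*b^3 - 10.9817*b^2 - 6.8388*b + 3.362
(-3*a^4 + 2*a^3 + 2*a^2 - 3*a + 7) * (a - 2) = -3*a^5 + 8*a^4 - 2*a^3 - 7*a^2 + 13*a - 14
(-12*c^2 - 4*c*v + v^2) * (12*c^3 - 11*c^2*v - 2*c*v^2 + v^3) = -144*c^5 + 84*c^4*v + 80*c^3*v^2 - 15*c^2*v^3 - 6*c*v^4 + v^5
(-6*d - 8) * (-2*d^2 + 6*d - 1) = 12*d^3 - 20*d^2 - 42*d + 8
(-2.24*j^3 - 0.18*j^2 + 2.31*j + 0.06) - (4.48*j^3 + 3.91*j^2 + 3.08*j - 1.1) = -6.72*j^3 - 4.09*j^2 - 0.77*j + 1.16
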